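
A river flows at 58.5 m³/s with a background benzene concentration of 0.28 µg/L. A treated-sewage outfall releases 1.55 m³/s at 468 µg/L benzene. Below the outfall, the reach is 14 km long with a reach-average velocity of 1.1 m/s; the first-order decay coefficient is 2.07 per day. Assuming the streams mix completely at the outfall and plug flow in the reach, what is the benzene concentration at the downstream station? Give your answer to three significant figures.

Conservation of mass: C = (58.50·0.2800 + 1.550·468.0) / 60.05 = 741.8/60.05 = 12.35 µg/L.
Travel time t = 14·1000 / 1.1 = 12730 s = 3.535 h.
After decay, C = 12.35 × e^(−kt) = 12.35 × 0.7372 = 9.106 µg/L.

9.11 µg/L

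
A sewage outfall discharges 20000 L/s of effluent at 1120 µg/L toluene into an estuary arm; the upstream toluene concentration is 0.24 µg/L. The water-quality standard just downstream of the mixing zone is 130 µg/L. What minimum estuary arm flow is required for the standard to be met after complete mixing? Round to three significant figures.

153000 L/s

Set C_mix = 130: (Q·0.2400 + 20000·1120) / (Q + 20000) = 130
→ Q = 20000·(1120 − 130)/(130 − 0.2400) = 152600 L/s.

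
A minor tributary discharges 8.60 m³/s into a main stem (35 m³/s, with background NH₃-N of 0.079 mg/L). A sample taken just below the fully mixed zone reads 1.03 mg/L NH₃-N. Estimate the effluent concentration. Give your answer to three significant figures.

4.90 mg/L

Mass balance: 35.00·0.07900 + 8.600·Cₑ = 43.60·1.030
→ Cₑ = (43.60·1.030 − 35.00·0.07900) / 8.600 = 4.900 mg/L.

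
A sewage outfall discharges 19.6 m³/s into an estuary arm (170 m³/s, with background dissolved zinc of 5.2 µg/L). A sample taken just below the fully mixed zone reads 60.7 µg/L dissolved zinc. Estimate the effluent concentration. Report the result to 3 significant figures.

Mass balance: 170.0·5.200 + 19.60·Cₑ = 189.6·60.70
→ Cₑ = (189.6·60.70 − 170.0·5.200) / 19.60 = 542.1 µg/L.

542 µg/L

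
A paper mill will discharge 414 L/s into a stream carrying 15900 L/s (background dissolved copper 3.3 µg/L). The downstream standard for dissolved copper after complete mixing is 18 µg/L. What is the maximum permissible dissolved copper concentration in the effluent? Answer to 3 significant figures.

583 µg/L

At the limit, (Qr·Cr + Qe·Cₑ)/(Qr + Qe) = 18:
Cₑ = (16310·18 − 15900·3.300) / 414.0 = 582.6 µg/L.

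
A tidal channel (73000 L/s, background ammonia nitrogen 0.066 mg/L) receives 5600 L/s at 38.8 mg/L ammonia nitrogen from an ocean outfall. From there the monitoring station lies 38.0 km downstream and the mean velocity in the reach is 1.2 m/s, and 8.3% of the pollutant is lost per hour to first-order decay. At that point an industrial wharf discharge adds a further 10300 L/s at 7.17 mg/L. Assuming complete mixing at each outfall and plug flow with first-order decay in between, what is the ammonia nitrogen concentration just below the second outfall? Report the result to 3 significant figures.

Flow-weighted average: C = (73000·0.06600 + 5600·38.80) / 78600 = 222100/78600 = 2.826 mg/L; combined flow 78600 L/s.
Travel time t = 38.0·1000 / 1.2 = 31670 s = 8.796 h.
8.3%/h lost → k = −ln(1 − 0.083) = 0.08665 h⁻¹.
After decay, C = 2.826 × e^(−kt) = 2.826 × 0.4666 = 1.319 mg/L.
At the second outfall, C = (78600·1.319 + 10300·7.170) / (78600 + 10300) = 1.997 mg/L.

2.00 mg/L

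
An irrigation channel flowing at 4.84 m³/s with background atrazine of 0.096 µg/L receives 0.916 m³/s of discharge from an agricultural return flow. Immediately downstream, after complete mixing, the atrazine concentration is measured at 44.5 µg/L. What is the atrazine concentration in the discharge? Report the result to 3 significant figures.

Mass balance: 4.840·0.09600 + 0.9160·Cₑ = 5.756·44.50
→ Cₑ = (5.756·44.50 − 4.840·0.09600) / 0.9160 = 279.1 µg/L.

279 µg/L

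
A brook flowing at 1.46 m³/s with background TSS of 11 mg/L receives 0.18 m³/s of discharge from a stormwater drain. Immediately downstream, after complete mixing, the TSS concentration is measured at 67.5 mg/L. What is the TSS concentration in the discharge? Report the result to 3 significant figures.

526 mg/L

Mass balance: 1.460·11.00 + 0.1800·Cₑ = 1.640·67.50
→ Cₑ = (1.640·67.50 − 1.460·11.00) / 0.1800 = 525.8 mg/L.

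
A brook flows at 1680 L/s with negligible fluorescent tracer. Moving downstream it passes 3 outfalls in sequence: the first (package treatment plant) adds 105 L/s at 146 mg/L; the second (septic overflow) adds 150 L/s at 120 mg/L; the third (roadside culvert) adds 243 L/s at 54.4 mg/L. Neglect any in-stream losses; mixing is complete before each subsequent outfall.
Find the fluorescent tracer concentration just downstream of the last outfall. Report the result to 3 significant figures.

21.4 mg/L

After outfall 1: Q = 1680 + 105.0 = 1785 L/s; C = (1680·0 + 105.0·146.0)/1785 = 8.588 mg/L.
After outfall 2: Q = 1785 + 150.0 = 1935 L/s; C = (1785·8.588 + 150.0·120.0)/1935 = 17.22 mg/L.
After outfall 3: Q = 1935 + 243.0 = 2178 L/s; C = (1935·17.22 + 243.0·54.40)/2178 = 21.37 mg/L.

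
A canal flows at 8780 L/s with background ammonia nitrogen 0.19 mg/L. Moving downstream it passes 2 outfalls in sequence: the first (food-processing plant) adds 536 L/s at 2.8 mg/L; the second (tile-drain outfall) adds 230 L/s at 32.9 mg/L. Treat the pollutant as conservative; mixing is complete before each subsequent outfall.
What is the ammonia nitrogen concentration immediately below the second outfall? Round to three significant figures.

1.12 mg/L

Below outfall 1: Q → 9316 L/s, C = (8780·0.1900 + 536.0·2.800)/9316 = 0.3402 mg/L.
Below outfall 2: Q → 9546 L/s, C = (9316·0.3402 + 230.0·32.90)/9546 = 1.125 mg/L.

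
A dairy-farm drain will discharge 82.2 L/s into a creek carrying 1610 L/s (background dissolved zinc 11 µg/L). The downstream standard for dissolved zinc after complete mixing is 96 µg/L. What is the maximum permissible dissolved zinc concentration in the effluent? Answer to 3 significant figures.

1760 µg/L

At the limit, (Qr·Cr + Qe·Cₑ)/(Qr + Qe) = 96:
Cₑ = (1692·96 − 1610·11.00) / 82.20 = 1761 µg/L.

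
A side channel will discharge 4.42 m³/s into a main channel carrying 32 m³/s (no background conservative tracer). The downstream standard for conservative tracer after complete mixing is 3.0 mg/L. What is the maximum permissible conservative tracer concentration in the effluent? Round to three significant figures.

24.7 mg/L

At the limit, (Qr·Cr + Qe·Cₑ)/(Qr + Qe) = 3.0:
Cₑ = (36.42·3.0 − 32.00·0) / 4.420 = 24.72 mg/L.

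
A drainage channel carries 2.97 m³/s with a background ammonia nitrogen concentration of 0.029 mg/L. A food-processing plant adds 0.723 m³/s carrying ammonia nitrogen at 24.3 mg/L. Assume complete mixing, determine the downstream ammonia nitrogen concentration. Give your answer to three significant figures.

Mass balance: C = (2.970·0.02900 + 0.7230·24.30) / 3.693 = 17.66/3.693 = 4.781 mg/L.

4.78 mg/L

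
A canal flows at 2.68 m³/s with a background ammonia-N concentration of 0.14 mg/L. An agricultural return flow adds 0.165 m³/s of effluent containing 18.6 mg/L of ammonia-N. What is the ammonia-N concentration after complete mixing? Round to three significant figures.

1.21 mg/L

Flow-weighted average: C = (2.680·0.1400 + 0.1650·18.60) / 2.845 = 3.444/2.845 = 1.211 mg/L.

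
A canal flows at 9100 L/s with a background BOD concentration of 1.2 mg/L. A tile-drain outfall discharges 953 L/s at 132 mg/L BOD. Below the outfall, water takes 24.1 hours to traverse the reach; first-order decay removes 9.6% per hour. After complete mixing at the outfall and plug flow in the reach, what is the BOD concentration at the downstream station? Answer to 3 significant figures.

After mixing, C = (9100·1.200 + 953.0·132.0) / 10050 = 136700/10050 = 13.60 mg/L.
9.6%/h lost → k = −ln(1 − 0.096) = 0.1009 h⁻¹.
Applying C = C₀e^(−kt): 13.60 × 0.08783 = 1.194 mg/L.

1.19 mg/L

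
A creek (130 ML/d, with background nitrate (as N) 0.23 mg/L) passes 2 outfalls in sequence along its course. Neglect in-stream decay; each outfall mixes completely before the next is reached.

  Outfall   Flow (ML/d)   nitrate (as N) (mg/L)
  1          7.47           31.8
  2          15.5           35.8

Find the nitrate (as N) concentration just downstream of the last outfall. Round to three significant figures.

After outfall 1: Q = 130.0 + 7.470 = 137.5 ML/d; C = (130.0·0.2300 + 7.470·31.80)/137.5 = 1.945 mg/L.
After outfall 2: Q = 137.5 + 15.50 = 153.0 ML/d; C = (137.5·1.945 + 15.50·35.80)/153.0 = 5.376 mg/L.

5.38 mg/L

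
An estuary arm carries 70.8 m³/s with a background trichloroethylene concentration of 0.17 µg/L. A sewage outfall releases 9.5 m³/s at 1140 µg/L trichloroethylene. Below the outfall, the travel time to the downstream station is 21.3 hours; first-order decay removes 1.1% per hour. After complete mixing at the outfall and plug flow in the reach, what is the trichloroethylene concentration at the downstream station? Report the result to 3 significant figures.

107 µg/L

Flow-weighted average: C = (70.80·0.1700 + 9.500·1140) / 80.30 = 10840/80.30 = 135.0 µg/L.
1.1%/h lost → k = −ln(1 − 0.011) = 0.01106 h⁻¹.
After decay, C = 135.0 × e^(−kt) = 135.0 × 0.7901 = 106.7 µg/L.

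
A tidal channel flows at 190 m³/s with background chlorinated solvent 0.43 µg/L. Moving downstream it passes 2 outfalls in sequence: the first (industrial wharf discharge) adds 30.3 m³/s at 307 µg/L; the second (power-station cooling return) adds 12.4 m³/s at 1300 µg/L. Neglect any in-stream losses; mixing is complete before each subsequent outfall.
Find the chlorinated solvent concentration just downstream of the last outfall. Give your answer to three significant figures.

110 µg/L

Outfall 1: combined Q = 220.3 m³/s; C = (190.0·0.4300 + 30.30·307.0)/220.3 = 42.60 µg/L.
Outfall 2: combined Q = 232.7 m³/s; C = (220.3·42.60 + 12.40·1300)/232.7 = 109.6 µg/L.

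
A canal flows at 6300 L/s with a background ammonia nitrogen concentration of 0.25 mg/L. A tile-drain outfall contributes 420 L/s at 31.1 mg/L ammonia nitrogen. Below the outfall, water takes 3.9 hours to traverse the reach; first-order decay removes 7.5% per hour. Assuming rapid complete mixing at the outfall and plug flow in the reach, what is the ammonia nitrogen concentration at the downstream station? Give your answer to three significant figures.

Mixed concentration C = ΣQC/ΣQ = (6300·0.2500 + 420.0·31.10) / 6720 = 14640/6720 = 2.178 mg/L.
7.5%/h lost → k = −ln(1 − 0.075) = 0.07796 h⁻¹.
First-order decay: C = 2.178·exp(−k·t) = 2.178·0.7378 = 1.607 mg/L.

1.61 mg/L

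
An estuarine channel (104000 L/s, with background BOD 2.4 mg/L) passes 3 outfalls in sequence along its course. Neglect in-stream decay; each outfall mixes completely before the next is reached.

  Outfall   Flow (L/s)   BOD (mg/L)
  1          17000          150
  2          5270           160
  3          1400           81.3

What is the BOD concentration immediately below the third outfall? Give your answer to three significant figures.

29.4 mg/L

Outfall 1: combined Q = 121000 L/s; C = (104000·2.400 + 17000·150.0)/121000 = 23.14 mg/L.
Outfall 2: combined Q = 126300 L/s; C = (121000·23.14 + 5270·160.0)/126300 = 28.85 mg/L.
Outfall 3: combined Q = 127700 L/s; C = (126300·28.85 + 1400·81.30)/127700 = 29.42 mg/L.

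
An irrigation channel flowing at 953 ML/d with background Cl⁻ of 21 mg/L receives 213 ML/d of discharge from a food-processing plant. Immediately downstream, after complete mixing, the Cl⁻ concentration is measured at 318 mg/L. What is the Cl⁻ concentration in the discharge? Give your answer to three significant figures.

1650 mg/L

Mass balance: 953.0·21.00 + 213.0·Cₑ = 1166·318.0
→ Cₑ = (1166·318.0 − 953.0·21.00) / 213.0 = 1647 mg/L.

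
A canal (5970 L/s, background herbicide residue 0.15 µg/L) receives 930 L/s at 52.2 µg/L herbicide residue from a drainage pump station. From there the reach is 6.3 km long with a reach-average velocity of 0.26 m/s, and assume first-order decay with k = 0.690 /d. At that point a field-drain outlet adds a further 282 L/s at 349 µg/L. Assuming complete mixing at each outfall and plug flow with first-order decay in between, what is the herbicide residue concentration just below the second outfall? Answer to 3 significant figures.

19.4 µg/L

Mixed concentration C = ΣQC/ΣQ = (5970·0.1500 + 930.0·52.20) / 6900 = 49440/6900 = 7.165 µg/L; combined flow 6900 L/s.
Travel time t = 6.3·1000 / 0.26 = 24230 s = 6.731 h.
Applying C = C₀e^(−kt): 7.165 × 0.8241 = 5.905 µg/L.
At the second outfall, C = (6900·5.905 + 282.0·349.0) / (6900 + 282.0) = 19.38 µg/L.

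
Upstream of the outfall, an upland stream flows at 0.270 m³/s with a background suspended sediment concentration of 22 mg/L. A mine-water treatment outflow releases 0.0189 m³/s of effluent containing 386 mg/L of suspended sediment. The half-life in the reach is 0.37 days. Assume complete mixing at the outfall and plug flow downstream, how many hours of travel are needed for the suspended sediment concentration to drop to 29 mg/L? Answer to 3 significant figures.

After mixing, C = (0.2700·22.00 + 0.01890·386.0) / 0.2889 = 13.24/0.2889 = 45.81 mg/L.
Half-life 0.37 d → k = ln 2 / 0.37 = 1.873 d⁻¹.
45.81·exp(−k·t) = 29 → t = ln(45.81/29)/k = 21090 s = 5.858 h.

5.86 h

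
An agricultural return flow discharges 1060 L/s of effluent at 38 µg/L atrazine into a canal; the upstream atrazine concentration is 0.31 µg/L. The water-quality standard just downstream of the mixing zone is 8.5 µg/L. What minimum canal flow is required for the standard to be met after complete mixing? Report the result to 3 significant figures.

3820 L/s

Set C_mix = 8.5: (Q·0.3100 + 1060·38.00) / (Q + 1060) = 8.5
→ Q = 1060·(38.00 − 8.5)/(8.5 − 0.3100) = 3818 L/s.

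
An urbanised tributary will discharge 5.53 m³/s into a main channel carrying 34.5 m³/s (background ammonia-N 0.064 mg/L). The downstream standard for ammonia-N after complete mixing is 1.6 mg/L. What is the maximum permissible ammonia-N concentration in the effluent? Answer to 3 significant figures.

11.2 mg/L

At the limit, (Qr·Cr + Qe·Cₑ)/(Qr + Qe) = 1.6:
Cₑ = (40.03·1.6 − 34.50·0.06400) / 5.530 = 11.18 mg/L.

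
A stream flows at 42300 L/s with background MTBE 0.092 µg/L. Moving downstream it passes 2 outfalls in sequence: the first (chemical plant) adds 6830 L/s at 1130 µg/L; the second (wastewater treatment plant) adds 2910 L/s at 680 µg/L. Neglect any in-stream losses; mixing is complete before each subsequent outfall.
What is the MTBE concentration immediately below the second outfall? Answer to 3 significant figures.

After outfall 1: Q = 42300 + 6830 = 49130 L/s; C = (42300·0.09200 + 6830·1130)/49130 = 157.2 µg/L.
After outfall 2: Q = 49130 + 2910 = 52040 L/s; C = (49130·157.2 + 2910·680.0)/52040 = 186.4 µg/L.

186 µg/L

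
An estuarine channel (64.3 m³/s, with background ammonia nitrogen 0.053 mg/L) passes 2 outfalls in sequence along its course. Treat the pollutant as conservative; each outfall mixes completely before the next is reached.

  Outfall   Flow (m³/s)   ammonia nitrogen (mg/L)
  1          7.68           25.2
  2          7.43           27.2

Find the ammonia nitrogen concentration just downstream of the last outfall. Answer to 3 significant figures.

After outfall 1: Q = 64.30 + 7.680 = 71.98 m³/s; C = (64.30·0.05300 + 7.680·25.20)/71.98 = 2.736 mg/L.
After outfall 2: Q = 71.98 + 7.430 = 79.41 m³/s; C = (71.98·2.736 + 7.430·27.20)/79.41 = 5.025 mg/L.

5.03 mg/L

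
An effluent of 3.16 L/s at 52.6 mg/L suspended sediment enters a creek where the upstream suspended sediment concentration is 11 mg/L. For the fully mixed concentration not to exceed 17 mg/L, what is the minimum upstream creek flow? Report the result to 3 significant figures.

18.7 L/s

Set C_mix = 17: (Q·11.00 + 3.160·52.60) / (Q + 3.160) = 17
→ Q = 3.160·(52.60 − 17)/(17 − 11.00) = 18.75 L/s.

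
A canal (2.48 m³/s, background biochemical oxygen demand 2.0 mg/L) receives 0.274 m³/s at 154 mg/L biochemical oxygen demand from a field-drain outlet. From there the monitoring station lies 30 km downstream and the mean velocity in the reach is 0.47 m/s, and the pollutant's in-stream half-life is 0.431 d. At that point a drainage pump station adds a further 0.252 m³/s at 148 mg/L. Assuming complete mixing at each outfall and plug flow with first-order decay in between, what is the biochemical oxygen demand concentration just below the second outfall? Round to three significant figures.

Mass balance: C = (2.480·2.000 + 0.2740·154.0) / 2.754 = 47.16/2.754 = 17.12 mg/L; combined flow 2.754 m³/s.
Travel time t = 30·1000 / 0.47 = 63830 s = 17.73 h.
Half-life 0.431 d → k = ln 2 / 0.431 = 1.608 d⁻¹.
Decay over the reach: 17.12·exp(−kt) = 17.12·0.3048 = 5.219 mg/L.
Second outfall: C = (2.754·5.219 + 0.2520·148.0)/3.006 = 17.19 mg/L.

17.2 mg/L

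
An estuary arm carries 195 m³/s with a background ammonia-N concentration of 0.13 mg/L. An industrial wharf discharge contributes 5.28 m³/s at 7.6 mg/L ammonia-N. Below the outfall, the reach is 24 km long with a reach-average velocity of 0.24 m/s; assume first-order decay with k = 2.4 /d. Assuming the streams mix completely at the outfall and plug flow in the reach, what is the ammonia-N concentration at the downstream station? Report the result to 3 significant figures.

After mixing, C = (195.0·0.1300 + 5.280·7.600) / 200.3 = 65.48/200.3 = 0.3269 mg/L.
Travel time t = 24·1000 / 0.24 = 100000 s = 27.78 h.
After decay, C = 0.3269 × e^(−kt) = 0.3269 × 0.06218 = 0.02033 mg/L.

0.0203 mg/L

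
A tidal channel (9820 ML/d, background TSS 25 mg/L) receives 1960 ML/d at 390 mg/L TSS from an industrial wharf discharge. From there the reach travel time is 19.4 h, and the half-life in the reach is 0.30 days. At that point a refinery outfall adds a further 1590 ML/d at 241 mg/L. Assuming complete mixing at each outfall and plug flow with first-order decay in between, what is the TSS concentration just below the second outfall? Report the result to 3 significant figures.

40.3 mg/L

Flow-weighted average: C = (9820·25.00 + 1960·390.0) / 11780 = 1010000/11780 = 85.73 mg/L; combined flow 11780 ML/d.
Half-life 0.30 d → k = ln 2 / 0.30 = 2.310 d⁻¹.
Decay over the reach: 85.73·exp(−kt) = 85.73·0.1545 = 13.24 mg/L.
At the second outfall, C = (11780·13.24 + 1590·241.0) / (11780 + 1590) = 40.33 mg/L.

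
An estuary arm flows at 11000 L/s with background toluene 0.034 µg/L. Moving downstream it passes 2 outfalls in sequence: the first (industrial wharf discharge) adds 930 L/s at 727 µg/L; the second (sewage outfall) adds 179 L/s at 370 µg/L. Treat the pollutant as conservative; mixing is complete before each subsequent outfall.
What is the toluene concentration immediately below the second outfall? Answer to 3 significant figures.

Below outfall 1: Q → 11930 L/s, C = (11000·0.03400 + 930.0·727.0)/11930 = 56.70 µg/L.
Below outfall 2: Q → 12110 L/s, C = (11930·56.70 + 179.0·370.0)/12110 = 61.34 µg/L.

61.3 µg/L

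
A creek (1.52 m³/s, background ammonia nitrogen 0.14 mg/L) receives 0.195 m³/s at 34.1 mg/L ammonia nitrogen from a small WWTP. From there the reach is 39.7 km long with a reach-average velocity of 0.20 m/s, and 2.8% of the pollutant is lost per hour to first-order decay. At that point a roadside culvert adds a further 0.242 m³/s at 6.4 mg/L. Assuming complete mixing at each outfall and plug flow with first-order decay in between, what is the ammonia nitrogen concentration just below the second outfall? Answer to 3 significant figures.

1.52 mg/L

Conservation of mass: C = (1.520·0.1400 + 0.1950·34.10) / 1.715 = 6.862/1.715 = 4.001 mg/L; combined flow 1.715 m³/s.
Travel time t = 39.7·1000 / 0.20 = 198500 s = 55.14 h.
2.8%/h lost → k = −ln(1 − 0.028) = 0.02840 h⁻¹.
First-order decay: C = 4.001·exp(−k·t) = 4.001·0.2089 = 0.8359 mg/L.
At the second outfall, C = (1.715·0.8359 + 0.2420·6.400) / (1.715 + 0.2420) = 1.524 mg/L.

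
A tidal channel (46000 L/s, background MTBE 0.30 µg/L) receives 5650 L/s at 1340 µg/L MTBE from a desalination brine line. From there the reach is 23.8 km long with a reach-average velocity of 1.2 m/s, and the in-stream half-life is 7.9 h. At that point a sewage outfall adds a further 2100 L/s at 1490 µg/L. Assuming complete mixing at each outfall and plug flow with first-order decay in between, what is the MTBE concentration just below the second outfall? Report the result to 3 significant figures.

145 µg/L

Conservation of mass: C = (46000·0.3000 + 5650·1340) / 51650 = 7585000/51650 = 146.8 µg/L; combined flow 51650 L/s.
Travel time t = 23.8·1000 / 1.2 = 19830 s = 5.509 h.
Half-life 7.9 h → k = ln 2 / 7.9 = 0.08774 h⁻¹ = 2.106 d⁻¹.
Decay over the reach: 146.8·exp(−kt) = 146.8·0.6167 = 90.56 µg/L.
At the second outfall, C = (51650·90.56 + 2100·1490) / (51650 + 2100) = 145.2 µg/L.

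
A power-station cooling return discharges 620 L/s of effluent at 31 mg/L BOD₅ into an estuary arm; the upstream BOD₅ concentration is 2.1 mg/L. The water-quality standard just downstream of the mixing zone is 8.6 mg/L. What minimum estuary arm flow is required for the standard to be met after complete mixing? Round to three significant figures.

Set C_mix = 8.6: (Q·2.100 + 620.0·31.00) / (Q + 620.0) = 8.6
→ Q = 620.0·(31.00 − 8.6)/(8.6 − 2.100) = 2137 L/s.

2140 L/s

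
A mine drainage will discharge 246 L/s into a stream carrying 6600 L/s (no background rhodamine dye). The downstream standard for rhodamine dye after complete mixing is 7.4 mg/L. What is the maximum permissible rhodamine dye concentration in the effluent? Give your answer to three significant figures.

206 mg/L

At the limit, (Qr·Cr + Qe·Cₑ)/(Qr + Qe) = 7.4:
Cₑ = (6846·7.4 − 6600·0) / 246.0 = 205.9 mg/L.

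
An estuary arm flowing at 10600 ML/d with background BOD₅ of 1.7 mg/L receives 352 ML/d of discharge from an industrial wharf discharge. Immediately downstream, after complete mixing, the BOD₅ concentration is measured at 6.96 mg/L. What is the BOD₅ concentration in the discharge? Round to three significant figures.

165 mg/L

Mass balance: 10600·1.700 + 352.0·Cₑ = 10950·6.960
→ Cₑ = (10950·6.960 − 10600·1.700) / 352.0 = 165.4 mg/L.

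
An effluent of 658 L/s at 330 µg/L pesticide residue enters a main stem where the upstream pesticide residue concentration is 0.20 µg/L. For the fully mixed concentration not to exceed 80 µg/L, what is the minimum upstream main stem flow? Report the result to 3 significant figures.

2060 L/s

Set C_mix = 80: (Q·0.2000 + 658.0·330.0) / (Q + 658.0) = 80
→ Q = 658.0·(330.0 − 80)/(80 − 0.2000) = 2061 L/s.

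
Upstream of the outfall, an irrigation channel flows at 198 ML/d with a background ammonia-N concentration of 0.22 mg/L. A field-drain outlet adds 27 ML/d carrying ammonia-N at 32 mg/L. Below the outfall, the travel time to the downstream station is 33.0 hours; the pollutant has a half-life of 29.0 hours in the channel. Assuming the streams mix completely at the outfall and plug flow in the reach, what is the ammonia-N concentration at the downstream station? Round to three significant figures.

Conservation of mass: C = (198.0·0.2200 + 27.00·32.00) / 225.0 = 907.6/225.0 = 4.034 mg/L.
Half-life 29.0 h → k = ln 2 / 29.0 = 0.02390 h⁻¹ = 0.5736 d⁻¹.
After decay, C = 4.034 × e^(−kt) = 4.034 × 0.4544 = 1.833 mg/L.

1.83 mg/L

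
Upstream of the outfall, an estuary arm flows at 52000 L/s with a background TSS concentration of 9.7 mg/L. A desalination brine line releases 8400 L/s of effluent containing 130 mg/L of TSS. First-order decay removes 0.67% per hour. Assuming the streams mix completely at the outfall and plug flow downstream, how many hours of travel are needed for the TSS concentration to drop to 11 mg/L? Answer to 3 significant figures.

130 h

After mixing, C = (52000·9.700 + 8400·130.0) / 60400 = 1596000/60400 = 26.43 mg/L.
0.67%/h lost → k = −ln(1 − 0.0067) = 0.006723 h⁻¹.
26.43·exp(−k·t) = 11 → t = ln(26.43/11)/k = 469400 s = 130.4 h.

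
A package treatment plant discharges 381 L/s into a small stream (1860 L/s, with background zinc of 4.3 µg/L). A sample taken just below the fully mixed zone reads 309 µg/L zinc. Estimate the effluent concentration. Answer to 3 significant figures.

1800 µg/L

Mass balance: 1860·4.300 + 381.0·Cₑ = 2241·309.0
→ Cₑ = (2241·309.0 − 1860·4.300) / 381.0 = 1797 µg/L.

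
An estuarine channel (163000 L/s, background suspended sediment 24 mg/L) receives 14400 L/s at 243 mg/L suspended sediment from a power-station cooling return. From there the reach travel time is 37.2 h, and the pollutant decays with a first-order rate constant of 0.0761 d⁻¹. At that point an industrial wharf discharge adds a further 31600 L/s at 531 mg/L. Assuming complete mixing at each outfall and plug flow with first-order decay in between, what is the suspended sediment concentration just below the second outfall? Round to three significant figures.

Conservation of mass: C = (163000·24.00 + 14400·243.0) / 177400 = 7411000/177400 = 41.78 mg/L; combined flow 177400 L/s.
First-order decay: C = 41.78·exp(−k·t) = 41.78·0.8887 = 37.13 mg/L.
Second outfall: C = (177400·37.13 + 31600·531.0)/209000 = 111.8 mg/L.

112 mg/L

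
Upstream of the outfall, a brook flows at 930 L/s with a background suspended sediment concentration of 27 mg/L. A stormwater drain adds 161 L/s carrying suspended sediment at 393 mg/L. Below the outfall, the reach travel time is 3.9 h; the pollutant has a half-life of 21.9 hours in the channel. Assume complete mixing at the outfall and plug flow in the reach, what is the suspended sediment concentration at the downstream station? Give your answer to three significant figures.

After mixing, C = (930.0·27.00 + 161.0·393.0) / 1091 = 88380/1091 = 81.01 mg/L.
Half-life 21.9 h → k = ln 2 / 21.9 = 0.03165 h⁻¹ = 0.7596 d⁻¹.
Applying C = C₀e^(−kt): 81.01 × 0.8839 = 71.60 mg/L.

71.6 mg/L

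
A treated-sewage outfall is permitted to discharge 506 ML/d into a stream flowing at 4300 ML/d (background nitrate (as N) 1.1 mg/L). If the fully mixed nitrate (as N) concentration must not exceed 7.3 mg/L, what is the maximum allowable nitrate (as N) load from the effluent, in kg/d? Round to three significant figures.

Mass balance at the limit: 4300·1.100 + 506.0·Cₑ = 4806·7.3 → Cₑ = 59.99 mg/L.
506.0 ML/d = 5.856 m³/s. Load = 5.856 m³/s × 59.99 g/m³ × 86 400 s/d = 30350 kg/d.

30400 kg/d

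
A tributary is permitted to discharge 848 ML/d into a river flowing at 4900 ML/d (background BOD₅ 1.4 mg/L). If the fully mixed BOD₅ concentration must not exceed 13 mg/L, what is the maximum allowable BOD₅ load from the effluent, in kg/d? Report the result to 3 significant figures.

Mass balance at the limit: 4900·1.400 + 848.0·Cₑ = 5748·13 → Cₑ = 80.03 mg/L.
848.0 ML/d = 9.815 m³/s. Load = 9.815 m³/s × 80.03 g/m³ × 86 400 s/d = 67860 kg/d.

67900 kg/d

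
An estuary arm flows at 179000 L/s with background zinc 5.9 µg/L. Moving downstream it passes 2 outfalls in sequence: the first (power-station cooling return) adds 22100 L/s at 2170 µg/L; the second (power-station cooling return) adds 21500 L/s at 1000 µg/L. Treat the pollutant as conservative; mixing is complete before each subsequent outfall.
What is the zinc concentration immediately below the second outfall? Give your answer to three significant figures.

After outfall 1: Q = 179000 + 22100 = 201100 L/s; C = (179000·5.900 + 22100·2170)/201100 = 243.7 µg/L.
After outfall 2: Q = 201100 + 21500 = 222600 L/s; C = (201100·243.7 + 21500·1000)/222600 = 316.8 µg/L.

317 µg/L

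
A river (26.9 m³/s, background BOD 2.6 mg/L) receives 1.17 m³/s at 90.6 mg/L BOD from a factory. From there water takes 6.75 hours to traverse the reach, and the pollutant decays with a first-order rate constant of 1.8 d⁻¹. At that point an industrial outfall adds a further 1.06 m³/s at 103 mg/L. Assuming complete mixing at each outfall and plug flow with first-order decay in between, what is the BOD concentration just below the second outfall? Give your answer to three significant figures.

Mass balance: C = (26.90·2.600 + 1.170·90.60) / 28.07 = 175.9/28.07 = 6.268 mg/L; combined flow 28.07 m³/s.
Applying C = C₀e^(−kt): 6.268 × 0.6028 = 3.778 mg/L.
At the second outfall, C = (28.07·3.778 + 1.060·103.0) / (28.07 + 1.060) = 7.389 mg/L.

7.39 mg/L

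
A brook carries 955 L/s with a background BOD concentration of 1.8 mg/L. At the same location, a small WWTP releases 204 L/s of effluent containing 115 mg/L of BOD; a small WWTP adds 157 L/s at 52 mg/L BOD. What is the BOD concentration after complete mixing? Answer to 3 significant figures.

25.3 mg/L

Conservation of mass: C = (955.0·1.800 + 204.0·115.0 + 157.0·52.00) / 1316 = 33340/1316 = 25.34 mg/L.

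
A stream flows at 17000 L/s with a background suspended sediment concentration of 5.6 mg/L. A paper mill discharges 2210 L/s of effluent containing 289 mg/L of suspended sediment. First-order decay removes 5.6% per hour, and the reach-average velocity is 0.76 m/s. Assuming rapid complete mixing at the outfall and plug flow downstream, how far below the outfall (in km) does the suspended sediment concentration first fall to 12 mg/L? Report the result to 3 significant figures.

55.0 km

Mixed concentration C = ΣQC/ΣQ = (17000·5.600 + 2210·289.0) / 19210 = 733900/19210 = 38.20 mg/L.
5.6%/h lost → k = −ln(1 − 0.056) = 0.05763 h⁻¹.
Set 38.20·exp(−k·t) = 12 → t = ln(38.20/12)/k = 72340 s = 20.09 h.
Distance = v·t = 0.76·72340 = 54980 m = 54.98 km.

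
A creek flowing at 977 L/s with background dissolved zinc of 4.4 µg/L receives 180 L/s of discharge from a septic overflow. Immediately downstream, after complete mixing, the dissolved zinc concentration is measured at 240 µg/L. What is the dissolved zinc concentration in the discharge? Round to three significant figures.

1520 µg/L

Mass balance: 977.0·4.400 + 180.0·Cₑ = 1157·240.0
→ Cₑ = (1157·240.0 − 977.0·4.400) / 180.0 = 1519 µg/L.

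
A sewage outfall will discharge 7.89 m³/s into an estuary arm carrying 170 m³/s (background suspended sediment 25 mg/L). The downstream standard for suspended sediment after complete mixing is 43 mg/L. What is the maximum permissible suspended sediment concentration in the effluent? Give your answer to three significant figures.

At the limit, (Qr·Cr + Qe·Cₑ)/(Qr + Qe) = 43:
Cₑ = (177.9·43 − 170.0·25.00) / 7.890 = 430.8 mg/L.

431 mg/L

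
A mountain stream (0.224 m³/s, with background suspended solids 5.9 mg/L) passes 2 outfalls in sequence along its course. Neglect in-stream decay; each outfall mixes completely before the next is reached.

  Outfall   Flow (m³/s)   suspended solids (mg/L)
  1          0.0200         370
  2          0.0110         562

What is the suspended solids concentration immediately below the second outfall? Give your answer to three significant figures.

After outfall 1: Q = 0.2240 + 0.02000 = 0.2440 m³/s; C = (0.2240·5.900 + 0.02000·370.0)/0.2440 = 35.74 mg/L.
After outfall 2: Q = 0.2440 + 0.01100 = 0.2550 m³/s; C = (0.2440·35.74 + 0.01100·562.0)/0.2550 = 58.45 mg/L.

58.4 mg/L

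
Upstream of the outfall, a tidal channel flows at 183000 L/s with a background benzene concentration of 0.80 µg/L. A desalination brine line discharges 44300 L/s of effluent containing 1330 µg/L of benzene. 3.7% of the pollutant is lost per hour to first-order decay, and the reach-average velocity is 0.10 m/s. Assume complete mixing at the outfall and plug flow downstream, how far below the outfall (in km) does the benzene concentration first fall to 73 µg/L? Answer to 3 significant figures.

12.1 km

After mixing, C = (183000·0.8000 + 44300·1330) / 227300 = 59070000/227300 = 259.9 µg/L.
3.7%/h lost → k = −ln(1 − 0.037) = 0.03770 h⁻¹.
Set 259.9·exp(−k·t) = 73 → t = ln(259.9/73)/k = 121200 s = 33.68 h.
Distance = v·t = 0.10·121200 = 12120 m = 12.12 km.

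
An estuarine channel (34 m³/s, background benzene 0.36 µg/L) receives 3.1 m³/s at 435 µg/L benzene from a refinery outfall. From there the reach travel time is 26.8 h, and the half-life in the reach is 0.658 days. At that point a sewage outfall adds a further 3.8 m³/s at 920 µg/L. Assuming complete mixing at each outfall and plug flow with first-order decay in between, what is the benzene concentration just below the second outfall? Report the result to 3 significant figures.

Flow-weighted average: C = (34.00·0.3600 + 3.100·435.0) / 37.10 = 1361/37.10 = 36.68 µg/L; combined flow 37.10 m³/s.
Half-life 0.658 d → k = ln 2 / 0.658 = 1.053 d⁻¹.
First-order decay: C = 36.68·exp(−k·t) = 36.68·0.3084 = 11.31 µg/L.
At the second outfall, C = (37.10·11.31 + 3.800·920.0) / (37.10 + 3.800) = 95.74 µg/L.

95.7 µg/L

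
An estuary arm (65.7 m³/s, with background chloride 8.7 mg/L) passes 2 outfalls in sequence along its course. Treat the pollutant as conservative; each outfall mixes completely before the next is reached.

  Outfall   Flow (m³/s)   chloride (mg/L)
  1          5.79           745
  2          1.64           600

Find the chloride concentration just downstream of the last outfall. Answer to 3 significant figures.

Below outfall 1: Q → 71.49 m³/s, C = (65.70·8.700 + 5.790·745.0)/71.49 = 68.33 mg/L.
Below outfall 2: Q → 73.13 m³/s, C = (71.49·68.33 + 1.640·600.0)/73.13 = 80.26 mg/L.

80.3 mg/L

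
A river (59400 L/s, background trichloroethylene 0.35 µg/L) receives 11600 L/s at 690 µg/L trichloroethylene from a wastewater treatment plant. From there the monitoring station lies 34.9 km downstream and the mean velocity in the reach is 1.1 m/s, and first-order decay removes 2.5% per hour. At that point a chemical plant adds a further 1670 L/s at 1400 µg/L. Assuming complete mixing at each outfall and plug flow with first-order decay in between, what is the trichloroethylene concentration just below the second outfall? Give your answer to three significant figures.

Conservation of mass: C = (59400·0.3500 + 11600·690.0) / 71000 = 8025000/71000 = 113.0 µg/L; combined flow 71000 L/s.
Travel time t = 34.9·1000 / 1.1 = 31730 s = 8.813 h.
2.5%/h lost → k = −ln(1 − 0.025) = 0.02532 h⁻¹.
After decay, C = 113.0 × e^(−kt) = 113.0 × 0.8000 = 90.42 µg/L.
Second outfall: C = (71000·90.42 + 1670·1400)/72670 = 120.5 µg/L.

121 µg/L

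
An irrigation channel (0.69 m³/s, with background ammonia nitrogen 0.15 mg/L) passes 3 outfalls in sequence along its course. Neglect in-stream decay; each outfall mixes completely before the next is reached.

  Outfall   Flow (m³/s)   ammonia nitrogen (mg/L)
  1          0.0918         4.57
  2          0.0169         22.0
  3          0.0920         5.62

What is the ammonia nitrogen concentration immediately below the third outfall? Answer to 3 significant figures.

1.59 mg/L

Outfall 1: combined Q = 0.7818 m³/s; C = (0.6900·0.1500 + 0.09180·4.570)/0.7818 = 0.6690 mg/L.
Outfall 2: combined Q = 0.7987 m³/s; C = (0.7818·0.6690 + 0.01690·22.00)/0.7987 = 1.120 mg/L.
Outfall 3: combined Q = 0.8907 m³/s; C = (0.7987·1.120 + 0.09200·5.620)/0.8907 = 1.585 mg/L.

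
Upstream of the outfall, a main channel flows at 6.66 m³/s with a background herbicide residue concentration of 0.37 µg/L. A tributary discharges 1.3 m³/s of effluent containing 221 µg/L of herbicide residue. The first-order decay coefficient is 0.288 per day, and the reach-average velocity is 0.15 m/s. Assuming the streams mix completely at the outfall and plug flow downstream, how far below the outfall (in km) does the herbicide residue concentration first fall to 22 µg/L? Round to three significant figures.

Mass balance: C = (6.660·0.3700 + 1.300·221.0) / 7.960 = 289.8/7.960 = 36.40 µg/L.
Set 36.40·exp(−k·t) = 22 → t = ln(36.40/22)/k = 151100 s = 41.97 h.
Distance = v·t = 0.15·151100 = 22660 m = 22.66 km.

22.7 km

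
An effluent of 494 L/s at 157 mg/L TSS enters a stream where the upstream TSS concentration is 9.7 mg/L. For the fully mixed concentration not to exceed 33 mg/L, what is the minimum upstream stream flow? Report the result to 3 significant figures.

Set C_mix = 33: (Q·9.700 + 494.0·157.0) / (Q + 494.0) = 33
→ Q = 494.0·(157.0 − 33)/(33 − 9.700) = 2629 L/s.

2630 L/s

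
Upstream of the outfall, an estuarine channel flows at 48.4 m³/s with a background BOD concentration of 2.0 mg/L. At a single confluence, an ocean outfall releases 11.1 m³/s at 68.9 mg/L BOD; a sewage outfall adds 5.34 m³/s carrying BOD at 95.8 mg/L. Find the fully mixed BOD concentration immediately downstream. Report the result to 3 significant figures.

21.2 mg/L

Mass balance: C = (48.40·2.000 + 11.10·68.90 + 5.340·95.80) / 64.84 = 1373/64.84 = 21.18 mg/L.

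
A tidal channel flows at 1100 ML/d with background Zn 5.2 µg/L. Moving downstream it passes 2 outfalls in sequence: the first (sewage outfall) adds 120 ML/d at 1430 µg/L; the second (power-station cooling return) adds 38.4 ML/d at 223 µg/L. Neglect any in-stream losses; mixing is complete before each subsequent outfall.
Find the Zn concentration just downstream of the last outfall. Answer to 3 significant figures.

Outfall 1: combined Q = 1220 ML/d; C = (1100·5.200 + 120.0·1430)/1220 = 145.3 µg/L.
Outfall 2: combined Q = 1258 ML/d; C = (1220·145.3 + 38.40·223.0)/1258 = 147.7 µg/L.

148 µg/L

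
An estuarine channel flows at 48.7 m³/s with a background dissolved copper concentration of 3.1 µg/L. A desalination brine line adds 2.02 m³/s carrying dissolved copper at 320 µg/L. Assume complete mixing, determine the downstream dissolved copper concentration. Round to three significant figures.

Conservation of mass: C = (48.70·3.100 + 2.020·320.0) / 50.72 = 797.4/50.72 = 15.72 µg/L.

15.7 µg/L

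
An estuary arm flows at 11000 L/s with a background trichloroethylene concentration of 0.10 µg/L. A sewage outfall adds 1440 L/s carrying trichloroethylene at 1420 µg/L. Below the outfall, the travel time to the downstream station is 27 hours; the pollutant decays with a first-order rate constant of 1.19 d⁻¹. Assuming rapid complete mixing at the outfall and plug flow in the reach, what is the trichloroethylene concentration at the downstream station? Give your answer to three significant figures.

Mixed concentration C = ΣQC/ΣQ = (11000·0.1000 + 1440·1420) / 12440 = 2046000/12440 = 164.5 µg/L.
Applying C = C₀e^(−kt): 164.5 × 0.2622 = 43.12 µg/L.

43.1 µg/L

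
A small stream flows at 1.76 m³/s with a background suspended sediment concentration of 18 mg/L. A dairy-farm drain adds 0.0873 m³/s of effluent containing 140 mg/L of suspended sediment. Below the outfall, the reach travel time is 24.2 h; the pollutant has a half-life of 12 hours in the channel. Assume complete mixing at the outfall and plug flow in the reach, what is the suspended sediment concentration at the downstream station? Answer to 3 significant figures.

5.87 mg/L

After mixing, C = (1.760·18.00 + 0.08730·140.0) / 1.847 = 43.90/1.847 = 23.77 mg/L.
Half-life 12 h → k = ln 2 / 12 = 0.05776 h⁻¹ = 1.386 d⁻¹.
First-order decay: C = 23.77·exp(−k·t) = 23.77·0.2471 = 5.873 mg/L.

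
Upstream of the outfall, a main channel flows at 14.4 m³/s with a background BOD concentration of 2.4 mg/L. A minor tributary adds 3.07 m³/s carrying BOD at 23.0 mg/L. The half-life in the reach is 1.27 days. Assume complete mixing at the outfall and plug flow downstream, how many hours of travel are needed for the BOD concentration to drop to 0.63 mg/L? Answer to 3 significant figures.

Mass balance: C = (14.40·2.400 + 3.070·23.00) / 17.47 = 105.2/17.47 = 6.020 mg/L.
Half-life 1.27 d → k = ln 2 / 1.27 = 0.5458 d⁻¹.
6.020·exp(−k·t) = 0.63 → t = ln(6.020/0.63)/k = 357300 s = 99.25 h.

99.3 h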